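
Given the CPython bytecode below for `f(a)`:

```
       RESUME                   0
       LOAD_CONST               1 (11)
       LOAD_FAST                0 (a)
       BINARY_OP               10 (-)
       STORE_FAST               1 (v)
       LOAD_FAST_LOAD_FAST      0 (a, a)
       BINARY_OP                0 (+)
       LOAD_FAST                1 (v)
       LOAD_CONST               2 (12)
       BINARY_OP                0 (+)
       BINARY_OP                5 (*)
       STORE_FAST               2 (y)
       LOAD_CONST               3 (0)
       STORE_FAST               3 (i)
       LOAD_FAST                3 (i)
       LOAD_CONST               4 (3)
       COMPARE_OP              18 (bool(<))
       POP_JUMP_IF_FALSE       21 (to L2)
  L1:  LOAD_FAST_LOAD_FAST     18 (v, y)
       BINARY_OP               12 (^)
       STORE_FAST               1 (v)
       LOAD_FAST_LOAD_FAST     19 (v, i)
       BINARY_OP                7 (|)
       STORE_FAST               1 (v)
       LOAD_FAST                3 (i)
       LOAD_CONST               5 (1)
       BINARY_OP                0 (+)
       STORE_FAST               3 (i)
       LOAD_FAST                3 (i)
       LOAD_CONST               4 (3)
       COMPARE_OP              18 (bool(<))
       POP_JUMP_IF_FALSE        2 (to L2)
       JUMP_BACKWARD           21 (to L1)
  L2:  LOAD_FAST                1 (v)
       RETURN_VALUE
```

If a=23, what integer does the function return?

LOAD_CONST → push 11. Stack: [11]
LOAD_FAST a → push 23. Stack: [11, 23]
BINARY_OP - → 11 - 23 = -12. Stack: [-12]
STORE_FAST v → v=-12. Stack: []
LOAD_FAST_LOAD_FAST a,a → push 23,23. Stack: [23, 23]
BINARY_OP + → 23 + 23 = 46. Stack: [46]
LOAD_FAST v → push -12. Stack: [46, -12]
LOAD_CONST → push 12. Stack: [46, -12, 12]
BINARY_OP + → -12 + 12 = 0. Stack: [46, 0]
BINARY_OP * → 46 * 0 = 0. Stack: [0]
STORE_FAST y → y=0. Stack: []
LOAD_CONST → push 0. Stack: [0]
STORE_FAST i → i=0. Stack: []
LOAD_FAST i → push 0. Stack: [0]
LOAD_CONST → push 3. Stack: [0, 3]
COMPARE_OP bool(<) → 0 vs 3 = True. Stack: [True]
POP_JUMP_IF_FALSE → pop True; no jump. Stack: []
LOAD_FAST_LOAD_FAST v,y → push -12,0. Stack: [-12, 0]
BINARY_OP ^ → -12 ^ 0 = -12. Stack: [-12]
STORE_FAST v → v=-12. Stack: []
LOAD_FAST_LOAD_FAST v,i → push -12,0. Stack: [-12, 0]
BINARY_OP | → -12 | 0 = -12. Stack: [-12]
STORE_FAST v → v=-12. Stack: []
LOAD_FAST i → push 0. Stack: [0]
LOAD_CONST → push 1. Stack: [0, 1]
BINARY_OP + → 0 + 1 = 1. Stack: [1]
STORE_FAST i → i=1. Stack: []
LOAD_FAST i → push 1. Stack: [1]
LOAD_CONST → push 3. Stack: [1, 3]
COMPARE_OP bool(<) → 1 vs 3 = True. Stack: [True]
POP_JUMP_IF_FALSE → pop True; no jump. Stack: []
LOAD_FAST_LOAD_FAST v,y → push -12,0. Stack: [-12, 0]
BINARY_OP ^ → -12 ^ 0 = -12. Stack: [-12]
STORE_FAST v → v=-12. Stack: []
LOAD_FAST_LOAD_FAST v,i → push -12,1. Stack: [-12, 1]
BINARY_OP | → -12 | 1 = -11. Stack: [-11]
STORE_FAST v → v=-11. Stack: []
LOAD_FAST i → push 1. Stack: [1]
LOAD_CONST → push 1. Stack: [1, 1]
BINARY_OP + → 1 + 1 = 2. Stack: [2]
STORE_FAST i → i=2. Stack: []
LOAD_FAST i → push 2. Stack: [2]
LOAD_CONST → push 3. Stack: [2, 3]
COMPARE_OP bool(<) → 2 vs 3 = True. Stack: [True]
POP_JUMP_IF_FALSE → pop True; no jump. Stack: []
LOAD_FAST_LOAD_FAST v,y → push -11,0. Stack: [-11, 0]
BINARY_OP ^ → -11 ^ 0 = -11. Stack: [-11]
STORE_FAST v → v=-11. Stack: []
LOAD_FAST_LOAD_FAST v,i → push -11,2. Stack: [-11, 2]
BINARY_OP | → -11 | 2 = -9. Stack: [-9]
STORE_FAST v → v=-9. Stack: []
LOAD_FAST i → push 2. Stack: [2]
LOAD_CONST → push 1. Stack: [2, 1]
BINARY_OP + → 2 + 1 = 3. Stack: [3]
STORE_FAST i → i=3. Stack: []
LOAD_FAST i → push 3. Stack: [3]
LOAD_CONST → push 3. Stack: [3, 3]
COMPARE_OP bool(<) → 3 vs 3 = False. Stack: [False]
POP_JUMP_IF_FALSE → pop False; jump. Stack: []
LOAD_FAST v → push -9. Stack: [-9]
RETURN_VALUE → return -9.

-9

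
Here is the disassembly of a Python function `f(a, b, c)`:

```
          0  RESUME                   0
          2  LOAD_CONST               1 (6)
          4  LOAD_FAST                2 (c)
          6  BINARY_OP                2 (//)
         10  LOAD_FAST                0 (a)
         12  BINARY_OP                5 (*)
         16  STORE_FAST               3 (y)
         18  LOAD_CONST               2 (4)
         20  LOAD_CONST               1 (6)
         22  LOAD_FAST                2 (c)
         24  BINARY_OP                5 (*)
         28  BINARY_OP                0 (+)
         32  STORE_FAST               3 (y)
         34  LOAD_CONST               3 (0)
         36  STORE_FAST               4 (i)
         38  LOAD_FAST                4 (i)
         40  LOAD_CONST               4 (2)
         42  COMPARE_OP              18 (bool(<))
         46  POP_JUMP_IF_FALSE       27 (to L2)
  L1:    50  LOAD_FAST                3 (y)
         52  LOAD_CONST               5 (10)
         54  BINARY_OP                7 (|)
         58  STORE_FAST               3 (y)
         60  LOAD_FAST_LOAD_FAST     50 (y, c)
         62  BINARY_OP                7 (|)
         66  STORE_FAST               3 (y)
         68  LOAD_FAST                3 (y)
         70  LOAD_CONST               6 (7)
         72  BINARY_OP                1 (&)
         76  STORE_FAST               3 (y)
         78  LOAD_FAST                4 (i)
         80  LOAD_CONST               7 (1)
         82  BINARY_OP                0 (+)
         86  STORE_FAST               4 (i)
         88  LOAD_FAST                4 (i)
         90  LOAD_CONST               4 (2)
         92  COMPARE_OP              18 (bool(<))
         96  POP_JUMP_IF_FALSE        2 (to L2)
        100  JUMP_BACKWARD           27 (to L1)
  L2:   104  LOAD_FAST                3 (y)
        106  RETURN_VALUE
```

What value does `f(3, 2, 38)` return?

LOAD_CONST → push 6. Stack: [6]
LOAD_FAST c → push 38. Stack: [6, 38]
BINARY_OP // → 6 // 38 = 0. Stack: [0]
LOAD_FAST a → push 3. Stack: [0, 3]
BINARY_OP * → 0 * 3 = 0. Stack: [0]
STORE_FAST y → y=0. Stack: []
LOAD_CONST → push 4. Stack: [4]
LOAD_CONST → push 6. Stack: [4, 6]
LOAD_FAST c → push 38. Stack: [4, 6, 38]
BINARY_OP * → 6 * 38 = 228. Stack: [4, 228]
BINARY_OP + → 4 + 228 = 232. Stack: [232]
STORE_FAST y → y=232. Stack: []
LOAD_CONST → push 0. Stack: [0]
STORE_FAST i → i=0. Stack: []
LOAD_FAST i → push 0. Stack: [0]
LOAD_CONST → push 2. Stack: [0, 2]
COMPARE_OP bool(<) → 0 vs 2 = True. Stack: [True]
POP_JUMP_IF_FALSE → pop True; no jump. Stack: []
LOAD_FAST y → push 232. Stack: [232]
LOAD_CONST → push 10. Stack: [232, 10]
BINARY_OP | → 232 | 10 = 234. Stack: [234]
STORE_FAST y → y=234. Stack: []
LOAD_FAST_LOAD_FAST y,c → push 234,38. Stack: [234, 38]
BINARY_OP | → 234 | 38 = 238. Stack: [238]
STORE_FAST y → y=238. Stack: []
LOAD_FAST y → push 238. Stack: [238]
LOAD_CONST → push 7. Stack: [238, 7]
BINARY_OP & → 238 & 7 = 6. Stack: [6]
STORE_FAST y → y=6. Stack: []
LOAD_FAST i → push 0. Stack: [0]
LOAD_CONST → push 1. Stack: [0, 1]
BINARY_OP + → 0 + 1 = 1. Stack: [1]
STORE_FAST i → i=1. Stack: []
LOAD_FAST i → push 1. Stack: [1]
LOAD_CONST → push 2. Stack: [1, 2]
COMPARE_OP bool(<) → 1 vs 2 = True. Stack: [True]
POP_JUMP_IF_FALSE → pop True; no jump. Stack: []
LOAD_FAST y → push 6. Stack: [6]
LOAD_CONST → push 10. Stack: [6, 10]
BINARY_OP | → 6 | 10 = 14. Stack: [14]
STORE_FAST y → y=14. Stack: []
LOAD_FAST_LOAD_FAST y,c → push 14,38. Stack: [14, 38]
BINARY_OP | → 14 | 38 = 46. Stack: [46]
STORE_FAST y → y=46. Stack: []
LOAD_FAST y → push 46. Stack: [46]
LOAD_CONST → push 7. Stack: [46, 7]
BINARY_OP & → 46 & 7 = 6. Stack: [6]
STORE_FAST y → y=6. Stack: []
LOAD_FAST i → push 1. Stack: [1]
LOAD_CONST → push 1. Stack: [1, 1]
BINARY_OP + → 1 + 1 = 2. Stack: [2]
STORE_FAST i → i=2. Stack: []
LOAD_FAST i → push 2. Stack: [2]
LOAD_CONST → push 2. Stack: [2, 2]
COMPARE_OP bool(<) → 2 vs 2 = False. Stack: [False]
POP_JUMP_IF_FALSE → pop False; jump. Stack: []
LOAD_FAST y → push 6. Stack: [6]
RETURN_VALUE → return 6.

6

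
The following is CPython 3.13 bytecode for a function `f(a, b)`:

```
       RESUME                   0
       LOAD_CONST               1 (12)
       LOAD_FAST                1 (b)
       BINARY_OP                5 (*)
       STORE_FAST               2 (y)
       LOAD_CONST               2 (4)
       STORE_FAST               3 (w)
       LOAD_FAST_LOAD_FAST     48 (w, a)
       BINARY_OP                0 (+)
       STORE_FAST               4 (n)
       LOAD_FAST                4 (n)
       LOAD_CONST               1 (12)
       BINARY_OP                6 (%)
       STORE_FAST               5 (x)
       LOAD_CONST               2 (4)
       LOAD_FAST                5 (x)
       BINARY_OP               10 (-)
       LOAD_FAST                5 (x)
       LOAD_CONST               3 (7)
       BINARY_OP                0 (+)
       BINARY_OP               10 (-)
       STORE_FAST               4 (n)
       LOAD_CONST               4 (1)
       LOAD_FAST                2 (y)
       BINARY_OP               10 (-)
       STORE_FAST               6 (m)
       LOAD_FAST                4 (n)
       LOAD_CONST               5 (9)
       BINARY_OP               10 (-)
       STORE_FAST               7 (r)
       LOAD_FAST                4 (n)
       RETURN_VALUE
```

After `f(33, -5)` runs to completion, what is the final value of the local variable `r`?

LOAD_CONST → push 12. Stack: [12]
LOAD_FAST b → push -5. Stack: [12, -5]
BINARY_OP * → 12 * -5 = -60. Stack: [-60]
STORE_FAST y → y=-60. Stack: []
LOAD_CONST → push 4. Stack: [4]
STORE_FAST w → w=4. Stack: []
LOAD_FAST_LOAD_FAST w,a → push 4,33. Stack: [4, 33]
BINARY_OP + → 4 + 33 = 37. Stack: [37]
STORE_FAST n → n=37. Stack: []
LOAD_FAST n → push 37. Stack: [37]
LOAD_CONST → push 12. Stack: [37, 12]
BINARY_OP % → 37 % 12 = 1. Stack: [1]
STORE_FAST x → x=1. Stack: []
LOAD_CONST → push 4. Stack: [4]
LOAD_FAST x → push 1. Stack: [4, 1]
BINARY_OP - → 4 - 1 = 3. Stack: [3]
LOAD_FAST x → push 1. Stack: [3, 1]
LOAD_CONST → push 7. Stack: [3, 1, 7]
BINARY_OP + → 1 + 7 = 8. Stack: [3, 8]
BINARY_OP - → 3 - 8 = -5. Stack: [-5]
STORE_FAST n → n=-5. Stack: []
LOAD_CONST → push 1. Stack: [1]
LOAD_FAST y → push -60. Stack: [1, -60]
BINARY_OP - → 1 - -60 = 61. Stack: [61]
STORE_FAST m → m=61. Stack: []
LOAD_FAST n → push -5. Stack: [-5]
LOAD_CONST → push 9. Stack: [-5, 9]
BINARY_OP - → -5 - 9 = -14. Stack: [-14]
STORE_FAST r → r=-14. Stack: []
LOAD_FAST n → push -5. Stack: [-5]
RETURN_VALUE → return -5.

-14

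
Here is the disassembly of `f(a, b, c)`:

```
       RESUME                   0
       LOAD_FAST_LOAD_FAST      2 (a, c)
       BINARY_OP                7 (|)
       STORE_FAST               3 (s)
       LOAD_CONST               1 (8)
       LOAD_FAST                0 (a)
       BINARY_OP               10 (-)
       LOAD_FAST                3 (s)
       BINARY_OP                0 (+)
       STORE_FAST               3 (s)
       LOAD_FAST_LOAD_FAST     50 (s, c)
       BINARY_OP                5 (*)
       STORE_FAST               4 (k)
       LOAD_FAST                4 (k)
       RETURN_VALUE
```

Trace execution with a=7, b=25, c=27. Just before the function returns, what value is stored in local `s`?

LOAD_FAST_LOAD_FAST a,c → push 7,27. Stack: [7, 27]
BINARY_OP | → 7 | 27 = 31. Stack: [31]
STORE_FAST s → s=31. Stack: []
LOAD_CONST → push 8. Stack: [8]
LOAD_FAST a → push 7. Stack: [8, 7]
BINARY_OP - → 8 - 7 = 1. Stack: [1]
LOAD_FAST s → push 31. Stack: [1, 31]
BINARY_OP + → 1 + 31 = 32. Stack: [32]
STORE_FAST s → s=32. Stack: []
LOAD_FAST_LOAD_FAST s,c → push 32,27. Stack: [32, 27]
BINARY_OP * → 32 * 27 = 864. Stack: [864]
STORE_FAST k → k=864. Stack: []
LOAD_FAST k → push 864. Stack: [864]
RETURN_VALUE → return 864.

32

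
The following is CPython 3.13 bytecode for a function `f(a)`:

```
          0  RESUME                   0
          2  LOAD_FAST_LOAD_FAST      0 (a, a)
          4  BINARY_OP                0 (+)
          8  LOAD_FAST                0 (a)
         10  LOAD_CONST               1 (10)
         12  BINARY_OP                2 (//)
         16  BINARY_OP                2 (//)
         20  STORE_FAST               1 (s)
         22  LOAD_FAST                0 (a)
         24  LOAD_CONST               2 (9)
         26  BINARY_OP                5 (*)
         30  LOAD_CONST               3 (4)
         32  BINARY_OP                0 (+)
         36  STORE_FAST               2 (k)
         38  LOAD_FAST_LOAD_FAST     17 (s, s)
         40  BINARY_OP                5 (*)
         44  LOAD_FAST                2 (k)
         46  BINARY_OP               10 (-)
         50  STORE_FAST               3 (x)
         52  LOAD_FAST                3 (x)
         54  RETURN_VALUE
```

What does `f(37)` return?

239

LOAD_FAST_LOAD_FAST a,a → push 37,37. Stack: [37, 37]
BINARY_OP + → 37 + 37 = 74. Stack: [74]
LOAD_FAST a → push 37. Stack: [74, 37]
LOAD_CONST → push 10. Stack: [74, 37, 10]
BINARY_OP // → 37 // 10 = 3. Stack: [74, 3]
BINARY_OP // → 74 // 3 = 24. Stack: [24]
STORE_FAST s → s=24. Stack: []
LOAD_FAST a → push 37. Stack: [37]
LOAD_CONST → push 9. Stack: [37, 9]
BINARY_OP * → 37 * 9 = 333. Stack: [333]
LOAD_CONST → push 4. Stack: [333, 4]
BINARY_OP + → 333 + 4 = 337. Stack: [337]
STORE_FAST k → k=337. Stack: []
LOAD_FAST_LOAD_FAST s,s → push 24,24. Stack: [24, 24]
BINARY_OP * → 24 * 24 = 576. Stack: [576]
LOAD_FAST k → push 337. Stack: [576, 337]
BINARY_OP - → 576 - 337 = 239. Stack: [239]
STORE_FAST x → x=239. Stack: []
LOAD_FAST x → push 239. Stack: [239]
RETURN_VALUE → return 239.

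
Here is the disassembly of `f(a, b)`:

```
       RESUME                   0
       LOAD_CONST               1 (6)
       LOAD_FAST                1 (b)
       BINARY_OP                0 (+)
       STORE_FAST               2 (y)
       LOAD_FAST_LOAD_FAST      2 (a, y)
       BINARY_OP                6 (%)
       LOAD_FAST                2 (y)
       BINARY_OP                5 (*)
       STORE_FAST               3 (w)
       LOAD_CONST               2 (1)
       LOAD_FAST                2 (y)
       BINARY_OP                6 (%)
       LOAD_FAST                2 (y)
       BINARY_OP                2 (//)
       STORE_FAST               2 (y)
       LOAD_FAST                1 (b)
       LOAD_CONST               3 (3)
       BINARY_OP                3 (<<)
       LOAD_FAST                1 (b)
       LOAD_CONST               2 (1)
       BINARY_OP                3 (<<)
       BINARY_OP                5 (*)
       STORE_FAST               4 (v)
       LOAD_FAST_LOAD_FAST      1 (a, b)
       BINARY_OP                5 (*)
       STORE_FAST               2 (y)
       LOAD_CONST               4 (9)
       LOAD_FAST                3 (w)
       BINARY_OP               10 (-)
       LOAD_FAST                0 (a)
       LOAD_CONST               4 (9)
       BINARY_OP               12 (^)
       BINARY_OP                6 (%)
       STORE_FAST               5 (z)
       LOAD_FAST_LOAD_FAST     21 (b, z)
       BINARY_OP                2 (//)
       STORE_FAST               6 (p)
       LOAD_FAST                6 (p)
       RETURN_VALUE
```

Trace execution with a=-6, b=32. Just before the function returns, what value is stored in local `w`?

LOAD_CONST → push 6. Stack: [6]
LOAD_FAST b → push 32. Stack: [6, 32]
BINARY_OP + → 6 + 32 = 38. Stack: [38]
STORE_FAST y → y=38. Stack: []
LOAD_FAST_LOAD_FAST a,y → push -6,38. Stack: [-6, 38]
BINARY_OP % → -6 % 38 = 32. Stack: [32]
LOAD_FAST y → push 38. Stack: [32, 38]
BINARY_OP * → 32 * 38 = 1216. Stack: [1216]
STORE_FAST w → w=1216. Stack: []
LOAD_CONST → push 1. Stack: [1]
LOAD_FAST y → push 38. Stack: [1, 38]
BINARY_OP % → 1 % 38 = 1. Stack: [1]
LOAD_FAST y → push 38. Stack: [1, 38]
BINARY_OP // → 1 // 38 = 0. Stack: [0]
STORE_FAST y → y=0. Stack: []
LOAD_FAST b → push 32. Stack: [32]
LOAD_CONST → push 3. Stack: [32, 3]
BINARY_OP << → 32 << 3 = 256. Stack: [256]
LOAD_FAST b → push 32. Stack: [256, 32]
LOAD_CONST → push 1. Stack: [256, 32, 1]
BINARY_OP << → 32 << 1 = 64. Stack: [256, 64]
BINARY_OP * → 256 * 64 = 16384. Stack: [16384]
STORE_FAST v → v=16384. Stack: []
LOAD_FAST_LOAD_FAST a,b → push -6,32. Stack: [-6, 32]
BINARY_OP * → -6 * 32 = -192. Stack: [-192]
STORE_FAST y → y=-192. Stack: []
LOAD_CONST → push 9. Stack: [9]
LOAD_FAST w → push 1216. Stack: [9, 1216]
BINARY_OP - → 9 - 1216 = -1207. Stack: [-1207]
LOAD_FAST a → push -6. Stack: [-1207, -6]
LOAD_CONST → push 9. Stack: [-1207, -6, 9]
BINARY_OP ^ → -6 ^ 9 = -13. Stack: [-1207, -13]
BINARY_OP % → -1207 % -13 = -11. Stack: [-11]
STORE_FAST z → z=-11. Stack: []
LOAD_FAST_LOAD_FAST b,z → push 32,-11. Stack: [32, -11]
BINARY_OP // → 32 // -11 = -3. Stack: [-3]
STORE_FAST p → p=-3. Stack: []
LOAD_FAST p → push -3. Stack: [-3]
RETURN_VALUE → return -3.

1216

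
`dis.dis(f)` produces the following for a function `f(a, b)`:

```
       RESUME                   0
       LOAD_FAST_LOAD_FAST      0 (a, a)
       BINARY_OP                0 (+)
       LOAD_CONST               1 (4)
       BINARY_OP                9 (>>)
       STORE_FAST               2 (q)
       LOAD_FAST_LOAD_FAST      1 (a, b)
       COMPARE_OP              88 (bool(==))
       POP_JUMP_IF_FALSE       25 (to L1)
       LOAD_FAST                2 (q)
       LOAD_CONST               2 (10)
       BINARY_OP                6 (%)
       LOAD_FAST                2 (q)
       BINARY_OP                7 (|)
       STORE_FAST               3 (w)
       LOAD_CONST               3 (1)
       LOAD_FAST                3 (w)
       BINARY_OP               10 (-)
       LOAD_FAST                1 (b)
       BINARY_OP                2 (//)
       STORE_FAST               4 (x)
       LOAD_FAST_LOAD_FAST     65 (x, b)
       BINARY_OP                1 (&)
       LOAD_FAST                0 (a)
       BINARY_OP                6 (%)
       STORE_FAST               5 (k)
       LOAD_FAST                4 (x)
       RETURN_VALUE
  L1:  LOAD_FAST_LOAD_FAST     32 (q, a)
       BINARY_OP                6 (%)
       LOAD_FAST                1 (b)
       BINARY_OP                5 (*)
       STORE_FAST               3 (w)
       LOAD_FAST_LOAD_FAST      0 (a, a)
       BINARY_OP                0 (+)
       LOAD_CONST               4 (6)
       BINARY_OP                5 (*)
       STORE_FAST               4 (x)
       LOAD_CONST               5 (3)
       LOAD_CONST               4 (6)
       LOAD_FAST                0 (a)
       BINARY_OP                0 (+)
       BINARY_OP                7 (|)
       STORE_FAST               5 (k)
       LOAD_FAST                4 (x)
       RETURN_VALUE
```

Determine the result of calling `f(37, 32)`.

LOAD_FAST_LOAD_FAST a,a → push 37,37. Stack: [37, 37]
BINARY_OP + → 37 + 37 = 74. Stack: [74]
LOAD_CONST → push 4. Stack: [74, 4]
BINARY_OP >> → 74 >> 4 = 4. Stack: [4]
STORE_FAST q → q=4. Stack: []
LOAD_FAST_LOAD_FAST a,b → push 37,32. Stack: [37, 32]
COMPARE_OP bool(==) → 37 vs 32 = False. Stack: [False]
POP_JUMP_IF_FALSE → pop False; jump. Stack: []
LOAD_FAST_LOAD_FAST q,a → push 4,37. Stack: [4, 37]
BINARY_OP % → 4 % 37 = 4. Stack: [4]
LOAD_FAST b → push 32. Stack: [4, 32]
BINARY_OP * → 4 * 32 = 128. Stack: [128]
STORE_FAST w → w=128. Stack: []
LOAD_FAST_LOAD_FAST a,a → push 37,37. Stack: [37, 37]
BINARY_OP + → 37 + 37 = 74. Stack: [74]
LOAD_CONST → push 6. Stack: [74, 6]
BINARY_OP * → 74 * 6 = 444. Stack: [444]
STORE_FAST x → x=444. Stack: []
LOAD_CONST → push 3. Stack: [3]
LOAD_CONST → push 6. Stack: [3, 6]
LOAD_FAST a → push 37. Stack: [3, 6, 37]
BINARY_OP + → 6 + 37 = 43. Stack: [3, 43]
BINARY_OP | → 3 | 43 = 43. Stack: [43]
STORE_FAST k → k=43. Stack: []
LOAD_FAST x → push 444. Stack: [444]
RETURN_VALUE → return 444.

444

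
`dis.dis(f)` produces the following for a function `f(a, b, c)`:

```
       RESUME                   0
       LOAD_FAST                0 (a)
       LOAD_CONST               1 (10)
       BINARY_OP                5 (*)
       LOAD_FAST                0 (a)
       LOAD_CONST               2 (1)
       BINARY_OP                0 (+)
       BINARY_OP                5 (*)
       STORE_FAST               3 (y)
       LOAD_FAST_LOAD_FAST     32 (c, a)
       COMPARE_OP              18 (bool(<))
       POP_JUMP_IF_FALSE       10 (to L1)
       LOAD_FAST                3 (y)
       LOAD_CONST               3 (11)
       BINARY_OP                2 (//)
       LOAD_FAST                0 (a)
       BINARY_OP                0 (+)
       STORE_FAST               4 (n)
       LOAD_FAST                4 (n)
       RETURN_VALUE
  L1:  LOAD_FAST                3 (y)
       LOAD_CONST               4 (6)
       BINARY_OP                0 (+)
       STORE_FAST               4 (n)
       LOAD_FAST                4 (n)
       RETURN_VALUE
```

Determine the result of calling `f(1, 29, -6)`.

2

LOAD_FAST a → push 1. Stack: [1]
LOAD_CONST → push 10. Stack: [1, 10]
BINARY_OP * → 1 * 10 = 10. Stack: [10]
LOAD_FAST a → push 1. Stack: [10, 1]
LOAD_CONST → push 1. Stack: [10, 1, 1]
BINARY_OP + → 1 + 1 = 2. Stack: [10, 2]
BINARY_OP * → 10 * 2 = 20. Stack: [20]
STORE_FAST y → y=20. Stack: []
LOAD_FAST_LOAD_FAST c,a → push -6,1. Stack: [-6, 1]
COMPARE_OP bool(<) → -6 vs 1 = True. Stack: [True]
POP_JUMP_IF_FALSE → pop True; no jump. Stack: []
LOAD_FAST y → push 20. Stack: [20]
LOAD_CONST → push 11. Stack: [20, 11]
BINARY_OP // → 20 // 11 = 1. Stack: [1]
LOAD_FAST a → push 1. Stack: [1, 1]
BINARY_OP + → 1 + 1 = 2. Stack: [2]
STORE_FAST n → n=2. Stack: []
LOAD_FAST n → push 2. Stack: [2]
RETURN_VALUE → return 2.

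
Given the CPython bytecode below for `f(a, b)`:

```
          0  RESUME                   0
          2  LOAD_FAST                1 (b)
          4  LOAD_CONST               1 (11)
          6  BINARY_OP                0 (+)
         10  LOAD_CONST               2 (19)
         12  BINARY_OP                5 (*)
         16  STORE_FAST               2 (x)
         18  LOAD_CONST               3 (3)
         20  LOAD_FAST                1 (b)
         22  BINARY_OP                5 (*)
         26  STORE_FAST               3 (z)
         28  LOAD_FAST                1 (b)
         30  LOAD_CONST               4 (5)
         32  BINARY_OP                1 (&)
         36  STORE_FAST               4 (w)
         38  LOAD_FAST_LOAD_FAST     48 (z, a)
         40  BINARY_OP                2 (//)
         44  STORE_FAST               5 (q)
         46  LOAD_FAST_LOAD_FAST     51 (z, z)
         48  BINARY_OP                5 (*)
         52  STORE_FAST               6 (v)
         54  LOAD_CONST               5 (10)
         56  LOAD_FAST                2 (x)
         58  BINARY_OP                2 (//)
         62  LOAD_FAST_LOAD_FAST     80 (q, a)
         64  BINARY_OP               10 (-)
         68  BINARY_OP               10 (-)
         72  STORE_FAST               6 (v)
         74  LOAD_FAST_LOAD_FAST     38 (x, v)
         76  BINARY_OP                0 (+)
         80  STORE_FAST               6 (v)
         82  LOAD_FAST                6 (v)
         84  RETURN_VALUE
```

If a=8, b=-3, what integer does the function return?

LOAD_FAST b → push -3. Stack: [-3]
LOAD_CONST → push 11. Stack: [-3, 11]
BINARY_OP + → -3 + 11 = 8. Stack: [8]
LOAD_CONST → push 19. Stack: [8, 19]
BINARY_OP * → 8 * 19 = 152. Stack: [152]
STORE_FAST x → x=152. Stack: []
LOAD_CONST → push 3. Stack: [3]
LOAD_FAST b → push -3. Stack: [3, -3]
BINARY_OP * → 3 * -3 = -9. Stack: [-9]
STORE_FAST z → z=-9. Stack: []
LOAD_FAST b → push -3. Stack: [-3]
LOAD_CONST → push 5. Stack: [-3, 5]
BINARY_OP & → -3 & 5 = 5. Stack: [5]
STORE_FAST w → w=5. Stack: []
LOAD_FAST_LOAD_FAST z,a → push -9,8. Stack: [-9, 8]
BINARY_OP // → -9 // 8 = -2. Stack: [-2]
STORE_FAST q → q=-2. Stack: []
LOAD_FAST_LOAD_FAST z,z → push -9,-9. Stack: [-9, -9]
BINARY_OP * → -9 * -9 = 81. Stack: [81]
STORE_FAST v → v=81. Stack: []
LOAD_CONST → push 10. Stack: [10]
LOAD_FAST x → push 152. Stack: [10, 152]
BINARY_OP // → 10 // 152 = 0. Stack: [0]
LOAD_FAST_LOAD_FAST q,a → push -2,8. Stack: [0, -2, 8]
BINARY_OP - → -2 - 8 = -10. Stack: [0, -10]
BINARY_OP - → 0 - -10 = 10. Stack: [10]
STORE_FAST v → v=10. Stack: []
LOAD_FAST_LOAD_FAST x,v → push 152,10. Stack: [152, 10]
BINARY_OP + → 152 + 10 = 162. Stack: [162]
STORE_FAST v → v=162. Stack: []
LOAD_FAST v → push 162. Stack: [162]
RETURN_VALUE → return 162.

162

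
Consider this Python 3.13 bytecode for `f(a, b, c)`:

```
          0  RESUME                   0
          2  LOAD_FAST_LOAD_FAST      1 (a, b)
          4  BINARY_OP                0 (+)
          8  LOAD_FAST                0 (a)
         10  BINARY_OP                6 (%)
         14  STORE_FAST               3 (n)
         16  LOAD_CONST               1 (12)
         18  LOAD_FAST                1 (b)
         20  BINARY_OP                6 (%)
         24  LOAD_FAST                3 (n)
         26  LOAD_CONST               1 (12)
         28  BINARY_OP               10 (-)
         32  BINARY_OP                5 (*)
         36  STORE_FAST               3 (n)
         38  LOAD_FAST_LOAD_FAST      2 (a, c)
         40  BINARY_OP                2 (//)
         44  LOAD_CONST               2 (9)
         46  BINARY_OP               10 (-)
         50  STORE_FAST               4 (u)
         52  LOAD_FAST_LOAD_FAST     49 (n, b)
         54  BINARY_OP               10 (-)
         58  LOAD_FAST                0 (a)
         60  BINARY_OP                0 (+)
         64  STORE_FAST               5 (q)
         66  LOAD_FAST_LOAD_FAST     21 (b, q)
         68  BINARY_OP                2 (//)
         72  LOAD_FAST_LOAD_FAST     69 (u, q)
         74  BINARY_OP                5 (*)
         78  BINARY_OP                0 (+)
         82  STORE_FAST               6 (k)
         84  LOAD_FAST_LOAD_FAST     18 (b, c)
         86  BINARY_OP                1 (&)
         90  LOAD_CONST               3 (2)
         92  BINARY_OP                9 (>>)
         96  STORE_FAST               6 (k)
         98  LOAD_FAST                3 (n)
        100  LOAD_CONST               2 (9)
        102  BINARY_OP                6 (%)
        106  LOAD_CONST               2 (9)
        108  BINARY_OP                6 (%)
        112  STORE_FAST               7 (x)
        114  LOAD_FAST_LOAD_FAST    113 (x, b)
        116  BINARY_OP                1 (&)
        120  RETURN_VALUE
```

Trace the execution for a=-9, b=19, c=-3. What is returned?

3

LOAD_FAST_LOAD_FAST a,b → push -9,19. Stack: [-9, 19]
BINARY_OP + → -9 + 19 = 10. Stack: [10]
LOAD_FAST a → push -9. Stack: [10, -9]
BINARY_OP % → 10 % -9 = -8. Stack: [-8]
STORE_FAST n → n=-8. Stack: []
LOAD_CONST → push 12. Stack: [12]
LOAD_FAST b → push 19. Stack: [12, 19]
BINARY_OP % → 12 % 19 = 12. Stack: [12]
LOAD_FAST n → push -8. Stack: [12, -8]
LOAD_CONST → push 12. Stack: [12, -8, 12]
BINARY_OP - → -8 - 12 = -20. Stack: [12, -20]
BINARY_OP * → 12 * -20 = -240. Stack: [-240]
STORE_FAST n → n=-240. Stack: []
LOAD_FAST_LOAD_FAST a,c → push -9,-3. Stack: [-9, -3]
BINARY_OP // → -9 // -3 = 3. Stack: [3]
LOAD_CONST → push 9. Stack: [3, 9]
BINARY_OP - → 3 - 9 = -6. Stack: [-6]
STORE_FAST u → u=-6. Stack: []
LOAD_FAST_LOAD_FAST n,b → push -240,19. Stack: [-240, 19]
BINARY_OP - → -240 - 19 = -259. Stack: [-259]
LOAD_FAST a → push -9. Stack: [-259, -9]
BINARY_OP + → -259 + -9 = -268. Stack: [-268]
STORE_FAST q → q=-268. Stack: []
LOAD_FAST_LOAD_FAST b,q → push 19,-268. Stack: [19, -268]
BINARY_OP // → 19 // -268 = -1. Stack: [-1]
LOAD_FAST_LOAD_FAST u,q → push -6,-268. Stack: [-1, -6, -268]
BINARY_OP * → -6 * -268 = 1608. Stack: [-1, 1608]
BINARY_OP + → -1 + 1608 = 1607. Stack: [1607]
STORE_FAST k → k=1607. Stack: []
LOAD_FAST_LOAD_FAST b,c → push 19,-3. Stack: [19, -3]
BINARY_OP & → 19 & -3 = 17. Stack: [17]
LOAD_CONST → push 2. Stack: [17, 2]
BINARY_OP >> → 17 >> 2 = 4. Stack: [4]
STORE_FAST k → k=4. Stack: []
LOAD_FAST n → push -240. Stack: [-240]
LOAD_CONST → push 9. Stack: [-240, 9]
BINARY_OP % → -240 % 9 = 3. Stack: [3]
LOAD_CONST → push 9. Stack: [3, 9]
BINARY_OP % → 3 % 9 = 3. Stack: [3]
STORE_FAST x → x=3. Stack: []
LOAD_FAST_LOAD_FAST x,b → push 3,19. Stack: [3, 19]
BINARY_OP & → 3 & 19 = 3. Stack: [3]
RETURN_VALUE → return 3.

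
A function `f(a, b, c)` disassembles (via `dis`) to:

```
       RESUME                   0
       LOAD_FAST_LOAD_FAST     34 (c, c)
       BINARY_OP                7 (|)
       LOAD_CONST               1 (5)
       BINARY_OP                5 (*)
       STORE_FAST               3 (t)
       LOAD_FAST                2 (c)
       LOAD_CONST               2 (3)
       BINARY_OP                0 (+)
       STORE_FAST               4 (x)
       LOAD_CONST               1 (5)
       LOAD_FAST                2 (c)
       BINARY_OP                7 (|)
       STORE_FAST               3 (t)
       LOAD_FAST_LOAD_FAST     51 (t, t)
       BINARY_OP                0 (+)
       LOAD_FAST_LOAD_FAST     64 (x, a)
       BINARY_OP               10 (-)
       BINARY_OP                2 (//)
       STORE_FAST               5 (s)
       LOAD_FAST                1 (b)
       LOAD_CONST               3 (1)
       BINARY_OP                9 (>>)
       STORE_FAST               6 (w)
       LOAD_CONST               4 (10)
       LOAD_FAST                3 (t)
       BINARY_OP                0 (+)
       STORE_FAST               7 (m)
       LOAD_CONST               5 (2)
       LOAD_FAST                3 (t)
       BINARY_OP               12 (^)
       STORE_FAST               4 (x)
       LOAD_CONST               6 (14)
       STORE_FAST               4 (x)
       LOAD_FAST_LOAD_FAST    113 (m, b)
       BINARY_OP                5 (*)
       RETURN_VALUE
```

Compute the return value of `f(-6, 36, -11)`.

-36

LOAD_FAST_LOAD_FAST c,c → push -11,-11. Stack: [-11, -11]
BINARY_OP | → -11 | -11 = -11. Stack: [-11]
LOAD_CONST → push 5. Stack: [-11, 5]
BINARY_OP * → -11 * 5 = -55. Stack: [-55]
STORE_FAST t → t=-55. Stack: []
LOAD_FAST c → push -11. Stack: [-11]
LOAD_CONST → push 3. Stack: [-11, 3]
BINARY_OP + → -11 + 3 = -8. Stack: [-8]
STORE_FAST x → x=-8. Stack: []
LOAD_CONST → push 5. Stack: [5]
LOAD_FAST c → push -11. Stack: [5, -11]
BINARY_OP | → 5 | -11 = -11. Stack: [-11]
STORE_FAST t → t=-11. Stack: []
LOAD_FAST_LOAD_FAST t,t → push -11,-11. Stack: [-11, -11]
BINARY_OP + → -11 + -11 = -22. Stack: [-22]
LOAD_FAST_LOAD_FAST x,a → push -8,-6. Stack: [-22, -8, -6]
BINARY_OP - → -8 - -6 = -2. Stack: [-22, -2]
BINARY_OP // → -22 // -2 = 11. Stack: [11]
STORE_FAST s → s=11. Stack: []
LOAD_FAST b → push 36. Stack: [36]
LOAD_CONST → push 1. Stack: [36, 1]
BINARY_OP >> → 36 >> 1 = 18. Stack: [18]
STORE_FAST w → w=18. Stack: []
LOAD_CONST → push 10. Stack: [10]
LOAD_FAST t → push -11. Stack: [10, -11]
BINARY_OP + → 10 + -11 = -1. Stack: [-1]
STORE_FAST m → m=-1. Stack: []
LOAD_CONST → push 2. Stack: [2]
LOAD_FAST t → push -11. Stack: [2, -11]
BINARY_OP ^ → 2 ^ -11 = -9. Stack: [-9]
STORE_FAST x → x=-9. Stack: []
LOAD_CONST → push 14. Stack: [14]
STORE_FAST x → x=14. Stack: []
LOAD_FAST_LOAD_FAST m,b → push -1,36. Stack: [-1, 36]
BINARY_OP * → -1 * 36 = -36. Stack: [-36]
RETURN_VALUE → return -36.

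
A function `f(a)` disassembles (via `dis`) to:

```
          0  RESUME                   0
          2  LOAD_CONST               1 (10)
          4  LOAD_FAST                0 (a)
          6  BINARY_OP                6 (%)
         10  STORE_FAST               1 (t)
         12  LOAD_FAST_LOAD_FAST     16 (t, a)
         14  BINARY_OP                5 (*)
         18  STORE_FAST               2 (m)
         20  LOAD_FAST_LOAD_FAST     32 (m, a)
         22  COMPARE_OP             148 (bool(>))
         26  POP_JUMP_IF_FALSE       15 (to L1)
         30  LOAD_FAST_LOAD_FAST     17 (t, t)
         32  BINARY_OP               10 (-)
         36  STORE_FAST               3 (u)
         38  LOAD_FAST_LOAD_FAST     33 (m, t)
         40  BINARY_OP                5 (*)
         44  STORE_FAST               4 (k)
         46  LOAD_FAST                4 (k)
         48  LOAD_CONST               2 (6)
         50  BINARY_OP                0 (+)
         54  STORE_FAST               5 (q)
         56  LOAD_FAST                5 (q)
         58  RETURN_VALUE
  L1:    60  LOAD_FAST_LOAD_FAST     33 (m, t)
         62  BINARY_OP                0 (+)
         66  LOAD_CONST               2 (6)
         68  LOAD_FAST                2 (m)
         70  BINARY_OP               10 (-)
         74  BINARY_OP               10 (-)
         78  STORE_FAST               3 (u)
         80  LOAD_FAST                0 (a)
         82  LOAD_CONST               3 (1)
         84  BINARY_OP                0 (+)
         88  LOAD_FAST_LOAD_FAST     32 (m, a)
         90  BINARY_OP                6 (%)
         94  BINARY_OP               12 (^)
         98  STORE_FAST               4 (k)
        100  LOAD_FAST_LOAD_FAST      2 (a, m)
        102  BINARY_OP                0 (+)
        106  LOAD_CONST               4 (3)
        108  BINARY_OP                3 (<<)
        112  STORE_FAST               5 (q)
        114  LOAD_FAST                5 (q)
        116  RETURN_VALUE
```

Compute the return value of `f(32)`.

LOAD_CONST → push 10. Stack: [10]
LOAD_FAST a → push 32. Stack: [10, 32]
BINARY_OP % → 10 % 32 = 10. Stack: [10]
STORE_FAST t → t=10. Stack: []
LOAD_FAST_LOAD_FAST t,a → push 10,32. Stack: [10, 32]
BINARY_OP * → 10 * 32 = 320. Stack: [320]
STORE_FAST m → m=320. Stack: []
LOAD_FAST_LOAD_FAST m,a → push 320,32. Stack: [320, 32]
COMPARE_OP bool(>) → 320 vs 32 = True. Stack: [True]
POP_JUMP_IF_FALSE → pop True; no jump. Stack: []
LOAD_FAST_LOAD_FAST t,t → push 10,10. Stack: [10, 10]
BINARY_OP - → 10 - 10 = 0. Stack: [0]
STORE_FAST u → u=0. Stack: []
LOAD_FAST_LOAD_FAST m,t → push 320,10. Stack: [320, 10]
BINARY_OP * → 320 * 10 = 3200. Stack: [3200]
STORE_FAST k → k=3200. Stack: []
LOAD_FAST k → push 3200. Stack: [3200]
LOAD_CONST → push 6. Stack: [3200, 6]
BINARY_OP + → 3200 + 6 = 3206. Stack: [3206]
STORE_FAST q → q=3206. Stack: []
LOAD_FAST q → push 3206. Stack: [3206]
RETURN_VALUE → return 3206.

3206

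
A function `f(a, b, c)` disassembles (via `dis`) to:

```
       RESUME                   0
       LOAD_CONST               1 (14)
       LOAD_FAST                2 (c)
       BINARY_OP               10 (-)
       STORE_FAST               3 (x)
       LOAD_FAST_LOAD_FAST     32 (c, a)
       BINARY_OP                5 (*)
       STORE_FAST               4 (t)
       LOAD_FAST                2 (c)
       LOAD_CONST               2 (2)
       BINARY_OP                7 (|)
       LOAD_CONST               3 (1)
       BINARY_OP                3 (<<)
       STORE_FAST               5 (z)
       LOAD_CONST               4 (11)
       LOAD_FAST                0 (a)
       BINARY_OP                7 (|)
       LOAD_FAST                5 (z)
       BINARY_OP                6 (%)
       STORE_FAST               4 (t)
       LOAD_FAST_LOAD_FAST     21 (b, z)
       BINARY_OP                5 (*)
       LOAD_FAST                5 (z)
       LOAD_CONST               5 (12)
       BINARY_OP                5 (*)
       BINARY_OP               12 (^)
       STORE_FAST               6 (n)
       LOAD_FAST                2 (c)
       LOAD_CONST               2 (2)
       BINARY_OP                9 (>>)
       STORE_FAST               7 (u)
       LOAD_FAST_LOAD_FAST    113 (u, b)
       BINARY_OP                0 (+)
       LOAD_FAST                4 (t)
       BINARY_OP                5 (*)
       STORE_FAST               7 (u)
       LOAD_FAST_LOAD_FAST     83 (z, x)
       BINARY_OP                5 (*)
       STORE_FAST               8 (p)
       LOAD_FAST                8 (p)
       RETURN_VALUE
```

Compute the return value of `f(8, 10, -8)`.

-264

LOAD_CONST → push 14. Stack: [14]
LOAD_FAST c → push -8. Stack: [14, -8]
BINARY_OP - → 14 - -8 = 22. Stack: [22]
STORE_FAST x → x=22. Stack: []
LOAD_FAST_LOAD_FAST c,a → push -8,8. Stack: [-8, 8]
BINARY_OP * → -8 * 8 = -64. Stack: [-64]
STORE_FAST t → t=-64. Stack: []
LOAD_FAST c → push -8. Stack: [-8]
LOAD_CONST → push 2. Stack: [-8, 2]
BINARY_OP | → -8 | 2 = -6. Stack: [-6]
LOAD_CONST → push 1. Stack: [-6, 1]
BINARY_OP << → -6 << 1 = -12. Stack: [-12]
STORE_FAST z → z=-12. Stack: []
LOAD_CONST → push 11. Stack: [11]
LOAD_FAST a → push 8. Stack: [11, 8]
BINARY_OP | → 11 | 8 = 11. Stack: [11]
LOAD_FAST z → push -12. Stack: [11, -12]
BINARY_OP % → 11 % -12 = -1. Stack: [-1]
STORE_FAST t → t=-1. Stack: []
LOAD_FAST_LOAD_FAST b,z → push 10,-12. Stack: [10, -12]
BINARY_OP * → 10 * -12 = -120. Stack: [-120]
LOAD_FAST z → push -12. Stack: [-120, -12]
LOAD_CONST → push 12. Stack: [-120, -12, 12]
BINARY_OP * → -12 * 12 = -144. Stack: [-120, -144]
BINARY_OP ^ → -120 ^ -144 = 248. Stack: [248]
STORE_FAST n → n=248. Stack: []
LOAD_FAST c → push -8. Stack: [-8]
LOAD_CONST → push 2. Stack: [-8, 2]
BINARY_OP >> → -8 >> 2 = -2. Stack: [-2]
STORE_FAST u → u=-2. Stack: []
LOAD_FAST_LOAD_FAST u,b → push -2,10. Stack: [-2, 10]
BINARY_OP + → -2 + 10 = 8. Stack: [8]
LOAD_FAST t → push -1. Stack: [8, -1]
BINARY_OP * → 8 * -1 = -8. Stack: [-8]
STORE_FAST u → u=-8. Stack: []
LOAD_FAST_LOAD_FAST z,x → push -12,22. Stack: [-12, 22]
BINARY_OP * → -12 * 22 = -264. Stack: [-264]
STORE_FAST p → p=-264. Stack: []
LOAD_FAST p → push -264. Stack: [-264]
RETURN_VALUE → return -264.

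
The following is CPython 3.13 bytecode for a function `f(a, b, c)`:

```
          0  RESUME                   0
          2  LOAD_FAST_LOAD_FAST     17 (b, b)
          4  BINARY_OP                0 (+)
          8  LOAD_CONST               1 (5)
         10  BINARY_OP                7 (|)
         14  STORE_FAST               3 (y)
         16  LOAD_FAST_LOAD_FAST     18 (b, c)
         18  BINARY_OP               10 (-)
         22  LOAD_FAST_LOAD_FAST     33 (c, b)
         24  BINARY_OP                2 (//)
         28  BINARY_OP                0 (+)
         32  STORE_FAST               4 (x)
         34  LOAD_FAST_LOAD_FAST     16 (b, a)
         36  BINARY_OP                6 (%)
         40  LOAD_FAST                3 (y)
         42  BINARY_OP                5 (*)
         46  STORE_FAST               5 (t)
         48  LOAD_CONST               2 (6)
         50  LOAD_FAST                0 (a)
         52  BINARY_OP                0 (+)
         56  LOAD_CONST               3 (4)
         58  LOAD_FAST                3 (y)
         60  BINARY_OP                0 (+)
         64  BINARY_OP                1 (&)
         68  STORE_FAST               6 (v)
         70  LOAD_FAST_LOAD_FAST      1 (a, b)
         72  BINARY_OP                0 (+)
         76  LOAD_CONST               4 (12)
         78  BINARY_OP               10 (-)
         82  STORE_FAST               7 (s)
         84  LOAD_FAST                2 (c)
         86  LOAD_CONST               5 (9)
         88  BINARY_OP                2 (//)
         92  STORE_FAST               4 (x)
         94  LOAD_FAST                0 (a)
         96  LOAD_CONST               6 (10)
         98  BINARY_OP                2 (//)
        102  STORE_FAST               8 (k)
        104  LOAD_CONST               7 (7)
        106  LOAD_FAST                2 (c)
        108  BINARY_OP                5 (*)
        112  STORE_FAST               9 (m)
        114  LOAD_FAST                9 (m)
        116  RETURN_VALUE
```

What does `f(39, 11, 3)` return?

LOAD_FAST_LOAD_FAST b,b → push 11,11. Stack: [11, 11]
BINARY_OP + → 11 + 11 = 22. Stack: [22]
LOAD_CONST → push 5. Stack: [22, 5]
BINARY_OP | → 22 | 5 = 23. Stack: [23]
STORE_FAST y → y=23. Stack: []
LOAD_FAST_LOAD_FAST b,c → push 11,3. Stack: [11, 3]
BINARY_OP - → 11 - 3 = 8. Stack: [8]
LOAD_FAST_LOAD_FAST c,b → push 3,11. Stack: [8, 3, 11]
BINARY_OP // → 3 // 11 = 0. Stack: [8, 0]
BINARY_OP + → 8 + 0 = 8. Stack: [8]
STORE_FAST x → x=8. Stack: []
LOAD_FAST_LOAD_FAST b,a → push 11,39. Stack: [11, 39]
BINARY_OP % → 11 % 39 = 11. Stack: [11]
LOAD_FAST y → push 23. Stack: [11, 23]
BINARY_OP * → 11 * 23 = 253. Stack: [253]
STORE_FAST t → t=253. Stack: []
LOAD_CONST → push 6. Stack: [6]
LOAD_FAST a → push 39. Stack: [6, 39]
BINARY_OP + → 6 + 39 = 45. Stack: [45]
LOAD_CONST → push 4. Stack: [45, 4]
LOAD_FAST y → push 23. Stack: [45, 4, 23]
BINARY_OP + → 4 + 23 = 27. Stack: [45, 27]
BINARY_OP & → 45 & 27 = 9. Stack: [9]
STORE_FAST v → v=9. Stack: []
LOAD_FAST_LOAD_FAST a,b → push 39,11. Stack: [39, 11]
BINARY_OP + → 39 + 11 = 50. Stack: [50]
LOAD_CONST → push 12. Stack: [50, 12]
BINARY_OP - → 50 - 12 = 38. Stack: [38]
STORE_FAST s → s=38. Stack: []
LOAD_FAST c → push 3. Stack: [3]
LOAD_CONST → push 9. Stack: [3, 9]
BINARY_OP // → 3 // 9 = 0. Stack: [0]
STORE_FAST x → x=0. Stack: []
LOAD_FAST a → push 39. Stack: [39]
LOAD_CONST → push 10. Stack: [39, 10]
BINARY_OP // → 39 // 10 = 3. Stack: [3]
STORE_FAST k → k=3. Stack: []
LOAD_CONST → push 7. Stack: [7]
LOAD_FAST c → push 3. Stack: [7, 3]
BINARY_OP * → 7 * 3 = 21. Stack: [21]
STORE_FAST m → m=21. Stack: []
LOAD_FAST m → push 21. Stack: [21]
RETURN_VALUE → return 21.

21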